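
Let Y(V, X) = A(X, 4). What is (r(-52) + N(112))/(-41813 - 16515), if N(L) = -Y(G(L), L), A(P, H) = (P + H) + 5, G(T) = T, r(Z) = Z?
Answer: 173/58328 ≈ 0.0029660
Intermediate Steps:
A(P, H) = 5 + H + P (A(P, H) = (H + P) + 5 = 5 + H + P)
Y(V, X) = 9 + X (Y(V, X) = 5 + 4 + X = 9 + X)
N(L) = -9 - L (N(L) = -(9 + L) = -9 - L)
(r(-52) + N(112))/(-41813 - 16515) = (-52 + (-9 - 1*112))/(-41813 - 16515) = (-52 + (-9 - 112))/(-58328) = (-52 - 121)*(-1/58328) = -173*(-1/58328) = 173/58328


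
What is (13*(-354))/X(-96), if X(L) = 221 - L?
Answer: -4602/317 ≈ -14.517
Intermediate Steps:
(13*(-354))/X(-96) = (13*(-354))/(221 - 1*(-96)) = -4602/(221 + 96) = -4602/317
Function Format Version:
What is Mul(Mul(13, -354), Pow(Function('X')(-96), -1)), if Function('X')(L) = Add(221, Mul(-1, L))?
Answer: Rational(-4602, 317) ≈ -14.517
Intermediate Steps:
Mul(Mul(13, -354), Pow(Function('X')(-96), -1)) = Mul(Mul(13, -354), Pow(Add(221, Mul(-1, -96)), -1)) = Mul(-4602, Pow(Add(221, 96), -1)) = Mul(-4602, Pow(317, -1)) = Mul(-4602, Rational(1, 317)) = Rational(-4602, 317)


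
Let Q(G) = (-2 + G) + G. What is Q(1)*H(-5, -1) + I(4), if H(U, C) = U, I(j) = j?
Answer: 4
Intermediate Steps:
Q(G) = -2 + 2*G
Q(1)*H(-5, -1) + I(4) = (-2 + 2*1)*(-5) + 4 = (-2 + 2)*(-5) + 4 = 0*(-5) + 4 = 0 + 4 = 4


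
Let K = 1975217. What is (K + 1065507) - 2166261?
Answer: 874463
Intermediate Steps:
(K + 1065507) - 2166261 = (1975217 + 1065507) - 2166261 = 3040724 - 2166261 = 874463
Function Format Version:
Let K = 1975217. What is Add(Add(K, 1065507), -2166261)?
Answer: 874463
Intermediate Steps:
Add(Add(K, 1065507), -2166261) = Add(Add(1975217, 1065507), -2166261) = Add(3040724, -2166261) = 874463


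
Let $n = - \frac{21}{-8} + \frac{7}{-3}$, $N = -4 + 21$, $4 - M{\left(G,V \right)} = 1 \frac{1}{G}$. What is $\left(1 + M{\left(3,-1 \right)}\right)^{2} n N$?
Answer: $\frac{5831}{54} \approx 107.98$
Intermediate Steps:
$M{\left(G,V \right)} = 4 - \frac{1}{G}$ ($M{\left(G,V \right)} = 4 - 1 \frac{1}{G} = 4 - \frac{1}{G}$)
$N = 17$
$n = \frac{7}{24}$ ($n = \left(-21\right) \left(- \frac{1}{8}\right) + 7 \left(- \frac{1}{3}\right) = \frac{21}{8} - \frac{7}{3} = \frac{7}{24} \approx 0.29167$)
$\left(1 + M{\left(3,-1 \right)}\right)^{2} n N = \left(1 + \left(4 - \frac{1}{3}\right)\right)^{2} \cdot \frac{7}{24} \cdot 17 = \left(1 + \frac{11}{3}\right)^{2} \cdot \frac{7}{24} \cdot 17 = \left(\frac{14}{3}\right)^{2} \cdot \frac{7}{24} \cdot 17 = \frac{196}{9} \cdot \frac{7}{24} \cdot 17 = \frac{343}{54} \cdot 17 = \frac{5831}{54}$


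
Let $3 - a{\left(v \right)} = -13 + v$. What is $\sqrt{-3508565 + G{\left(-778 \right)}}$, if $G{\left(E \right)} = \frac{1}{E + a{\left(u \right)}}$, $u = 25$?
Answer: $\frac{4 i \sqrt{135818524767}}{787} \approx 1873.1 i$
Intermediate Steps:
$a{\left(v \right)} = 16 - v$ ($a{\left(v \right)} = 3 - \left(-13 + v\right) = 16 - v$)
$G{\left(E \right)} = \frac{1}{-9 + E}$ ($G{\left(E \right)} = \frac{1}{E + \left(16 - 25\right)} = \frac{1}{E - 9} = \frac{1}{-9 + E}$)
$\sqrt{-3508565 + G{\left(-778 \right)}} = \sqrt{-3508565 + \frac{1}{-9 - 778}} = \sqrt{-3508565 + \frac{1}{-787}} = \sqrt{-3508565 - \frac{1}{787}} = \sqrt{- \frac{2761240656}{787}} = \frac{4 i \sqrt{135818524767}}{787}$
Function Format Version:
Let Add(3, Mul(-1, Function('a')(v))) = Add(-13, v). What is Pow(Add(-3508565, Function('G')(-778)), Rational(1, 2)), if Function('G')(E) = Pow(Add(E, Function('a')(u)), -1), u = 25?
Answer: Mul(Rational(4, 787), I, Pow(135818524767, Rational(1, 2))) ≈ Mul(1873.1, I)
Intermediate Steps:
Function('a')(v) = Add(16, Mul(-1, v)) (Function('a')(v) = Add(3, Mul(-1, Add(-13, v))) = Add(3, Add(13, Mul(-1, v))) = Add(16, Mul(-1, v)))
Function('G')(E) = Pow(Add(-9, E), -1) (Function('G')(E) = Pow(Add(E, Add(16, Mul(-1, 25))), -1) = Pow(Add(E, Add(16, -25)), -1) = Pow(Add(E, -9), -1) = Pow(Add(-9, E), -1))
Pow(Add(-3508565, Function('G')(-778)), Rational(1, 2)) = Pow(Add(-3508565, Pow(Add(-9, -778), -1)), Rational(1, 2)) = Pow(Add(-3508565, Pow(-787, -1)), Rational(1, 2)) = Pow(Add(-3508565, Rational(-1, 787)), Rational(1, 2)) = Pow(Rational(-2761240656, 787), Rational(1, 2)) = Mul(Rational(4, 787), I, Pow(135818524767, Rational(1, 2)))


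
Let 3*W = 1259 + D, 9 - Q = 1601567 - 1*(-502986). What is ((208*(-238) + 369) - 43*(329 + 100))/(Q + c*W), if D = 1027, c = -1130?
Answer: 33791/1482802 ≈ 0.022789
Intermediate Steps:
Q = -2104544 (Q = 9 - (1601567 - 1*(-502986)) = 9 - (1601567 + 502986) = 9 - 1*2104553 = 9 - 2104553 = -2104544)
W = 762 (W = (1259 + 1027)/3 = (1/3)*2286 = 762)
((208*(-238) + 369) - 43*(329 + 100))/(Q + c*W) = ((208*(-238) + 369) - 43*(329 + 100))/(-2104544 - 1130*762) = ((-49504 + 369) - 43*429)/(-2104544 - 861060) = (-49135 - 18447)/(-2965604) = -67582*(-1/2965604) = 33791/1482802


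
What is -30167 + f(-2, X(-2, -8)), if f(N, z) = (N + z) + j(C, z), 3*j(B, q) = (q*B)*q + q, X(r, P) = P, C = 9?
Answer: -89963/3 ≈ -29988.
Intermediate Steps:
j(B, q) = q/3 + B*q²/3 (j(B, q) = ((q*B)*q + q)/3 = ((B*q)*q + q)/3 = (B*q² + q)/3 = (q + B*q²)/3 = q/3 + B*q²/3)
f(N, z) = N + z + z*(1 + 9*z)/3 (f(N, z) = (N + z) + z*(1 + 9*z)/3 = N + z + z*(1 + 9*z)/3)
-30167 + f(-2, X(-2, -8)) = -30167 + (-2 + 3*(-8)² + (4/3)*(-8)) = -30167 + (-2 + 3*64 - 32/3) = -30167 + (-2 + 192 - 32/3) = -30167 + 538/3 = -89963/3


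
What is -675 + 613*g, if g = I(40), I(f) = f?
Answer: 23845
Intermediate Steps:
g = 40
-675 + 613*g = -675 + 613*40 = -675 + 24520 = 23845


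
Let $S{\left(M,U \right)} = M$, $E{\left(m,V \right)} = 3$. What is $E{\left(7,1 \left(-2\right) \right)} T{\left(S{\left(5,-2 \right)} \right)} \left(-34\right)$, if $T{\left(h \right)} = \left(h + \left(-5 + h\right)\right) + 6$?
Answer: $-1122$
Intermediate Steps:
$T{\left(h \right)} = 1 + 2 h$ ($T{\left(h \right)} = \left(-5 + 2 h\right) + 6 = 1 + 2 h$)
$E{\left(7,1 \left(-2\right) \right)} T{\left(S{\left(5,-2 \right)} \right)} \left(-34\right) = 3 \left(1 + 2 \cdot 5\right) \left(-34\right) = 3 \left(1 + 10\right) \left(-34\right) = 3 \cdot 11 \left(-34\right) = 33 \left(-34\right) = -1122$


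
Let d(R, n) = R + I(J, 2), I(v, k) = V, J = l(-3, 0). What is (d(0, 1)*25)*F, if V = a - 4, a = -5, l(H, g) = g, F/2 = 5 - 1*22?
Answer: 7650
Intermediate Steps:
F = -34 (F = 2*(5 - 1*22) = 2*(5 - 22) = 2*(-17) = -34)
J = 0
V = -9 (V = -5 - 4 = -9)
I(v, k) = -9
d(R, n) = -9 + R (d(R, n) = R - 9 = -9 + R)
(d(0, 1)*25)*F = ((-9 + 0)*25)*(-34) = -9*25*(-34) = -225*(-34) = 7650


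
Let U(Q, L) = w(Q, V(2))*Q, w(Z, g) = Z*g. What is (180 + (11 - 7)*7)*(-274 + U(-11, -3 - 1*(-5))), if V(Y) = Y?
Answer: -6656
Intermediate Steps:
U(Q, L) = 2*Q**2 (U(Q, L) = (Q*2)*Q = (2*Q)*Q = 2*Q**2)
(180 + (11 - 7)*7)*(-274 + U(-11, -3 - 1*(-5))) = (180 + (11 - 7)*7)*(-274 + 2*(-11)**2) = (180 + 4*7)*(-274 + 2*121) = (180 + 28)*(-274 + 242) = 208*(-32) = -6656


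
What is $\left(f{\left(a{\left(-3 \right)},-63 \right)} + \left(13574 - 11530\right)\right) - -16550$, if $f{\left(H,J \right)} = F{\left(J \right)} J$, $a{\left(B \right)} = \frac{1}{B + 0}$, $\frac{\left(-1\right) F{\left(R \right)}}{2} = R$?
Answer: $10656$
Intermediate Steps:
$F{\left(R \right)} = - 2 R$
$a{\left(B \right)} = \frac{1}{B}$
$f{\left(H,J \right)} = - 2 J^{2}$ ($f{\left(H,J \right)} = - 2 J J = - 2 J^{2}$)
$\left(f{\left(a{\left(-3 \right)},-63 \right)} + \left(13574 - 11530\right)\right) - -16550 = \left(- 2 \left(-63\right)^{2} + \left(13574 - 11530\right)\right) - -16550 = \left(\left(-2\right) 3969 + \left(13574 - 11530\right)\right) + 16550 = \left(-7938 + 2044\right) + 16550 = -5894 + 16550 = 10656$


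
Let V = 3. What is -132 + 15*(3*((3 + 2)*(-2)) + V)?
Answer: -537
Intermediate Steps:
-132 + 15*(3*((3 + 2)*(-2)) + V) = -132 + 15*(3*((3 + 2)*(-2)) + 3) = -132 + 15*(3*(5*(-2)) + 3) = -132 + 15*(3*(-10) + 3) = -132 + 15*(-30 + 3) = -132 + 15*(-27) = -132 - 405 = -537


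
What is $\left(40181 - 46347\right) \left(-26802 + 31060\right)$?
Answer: $-26254828$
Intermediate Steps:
$\left(40181 - 46347\right) \left(-26802 + 31060\right) = \left(-6166\right) 4258 = -26254828$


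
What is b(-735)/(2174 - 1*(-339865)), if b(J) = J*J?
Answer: 180075/114013 ≈ 1.5794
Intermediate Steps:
b(J) = J**2
b(-735)/(2174 - 1*(-339865)) = (-735)**2/(2174 - 1*(-339865)) = 540225/(2174 + 339865) = 540225/342039 = 540225*(1/342039) = 180075/114013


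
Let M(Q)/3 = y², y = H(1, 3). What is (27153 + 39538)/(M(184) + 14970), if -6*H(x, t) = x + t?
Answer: 11769/2642 ≈ 4.4546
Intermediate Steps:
H(x, t) = -t/6 - x/6 (H(x, t) = -(x + t)/6 = -(t + x)/6 = -t/6 - x/6)
y = -⅔ (y = -⅙*3 - ⅙*1 = -½ - ⅙ = -⅔ ≈ -0.66667)
M(Q) = 4/3 (M(Q) = 3*(-⅔)² = 3*(4/9) = 4/3)
(27153 + 39538)/(M(184) + 14970) = (27153 + 39538)/(4/3 + 14970) = 66691/(44914/3) = 66691*(3/44914) = 11769/2642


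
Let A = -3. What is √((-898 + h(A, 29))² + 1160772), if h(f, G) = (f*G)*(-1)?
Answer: √1818493 ≈ 1348.5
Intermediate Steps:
h(f, G) = -G*f (h(f, G) = (G*f)*(-1) = -G*f)
√((-898 + h(A, 29))² + 1160772) = √((-898 - 1*29*(-3))² + 1160772) = √((-898 + 87)² + 1160772) = √((-811)² + 1160772) = √(657721 + 1160772) = √1818493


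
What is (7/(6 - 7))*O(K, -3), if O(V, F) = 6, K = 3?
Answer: -42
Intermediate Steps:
(7/(6 - 7))*O(K, -3) = (7/(6 - 7))*6 = (7/(-1))*6 = (7*(-1))*6 = -7*6 = -42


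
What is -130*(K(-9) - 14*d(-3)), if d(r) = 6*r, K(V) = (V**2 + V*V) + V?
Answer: -52650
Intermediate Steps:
K(V) = V + 2*V**2 (K(V) = (V**2 + V**2) + V = 2*V**2 + V = V + 2*V**2)
-130*(K(-9) - 14*d(-3)) = -130*(-9*(1 + 2*(-9)) - 84*(-3)) = -130*(-9*(1 - 18) - 14*(-18)) = -130*(-9*(-17) + 252) = -130*(153 + 252) = -130*405 = -52650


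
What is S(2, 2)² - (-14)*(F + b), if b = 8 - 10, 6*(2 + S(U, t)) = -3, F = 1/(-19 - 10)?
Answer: -2579/116 ≈ -22.233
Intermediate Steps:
F = -1/29 (F = 1/(-29) = -1/29 ≈ -0.034483)
S(U, t) = -5/2 (S(U, t) = -2 + (⅙)*(-3) = -2 - ½ = -5/2)
b = -2
S(2, 2)² - (-14)*(F + b) = (-5/2)² - (-14)*(-1/29 - 2) = 25/4 - (-14)*(-59)/29 = 25/4 - 1*826/29 = 25/4 - 826/29 = -2579/116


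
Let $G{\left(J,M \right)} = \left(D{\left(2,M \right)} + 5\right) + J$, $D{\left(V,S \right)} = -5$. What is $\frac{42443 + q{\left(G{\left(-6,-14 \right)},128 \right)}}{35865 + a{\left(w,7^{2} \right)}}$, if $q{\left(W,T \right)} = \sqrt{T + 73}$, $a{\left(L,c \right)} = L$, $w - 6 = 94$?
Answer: $\frac{42443}{35965} + \frac{\sqrt{201}}{35965} \approx 1.1805$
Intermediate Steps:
$w = 100$ ($w = 6 + 94 = 100$)
$G{\left(J,M \right)} = J$ ($G{\left(J,M \right)} = \left(-5 + 5\right) + J = 0 + J = J$)
$q{\left(W,T \right)} = \sqrt{73 + T}$
$\frac{42443 + q{\left(G{\left(-6,-14 \right)},128 \right)}}{35865 + a{\left(w,7^{2} \right)}} = \frac{42443 + \sqrt{73 + 128}}{35865 + 100} = \frac{42443 + \sqrt{201}}{35965} = \left(42443 + \sqrt{201}\right) \frac{1}{35965} = \frac{42443}{35965} + \frac{\sqrt{201}}{35965}$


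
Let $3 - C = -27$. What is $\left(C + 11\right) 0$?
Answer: $0$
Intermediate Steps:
$C = 30$ ($C = 3 - -27 = 3 + 27 = 30$)
$\left(C + 11\right) 0 = \left(30 + 11\right) 0 = 41 \cdot 0 = 0$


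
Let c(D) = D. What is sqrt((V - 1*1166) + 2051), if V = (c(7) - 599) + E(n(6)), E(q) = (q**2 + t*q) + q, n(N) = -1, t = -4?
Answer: 3*sqrt(33) ≈ 17.234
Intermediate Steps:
E(q) = q**2 - 3*q (E(q) = (q**2 - 4*q) + q = q**2 - 3*q)
V = -588 (V = (7 - 599) - (-3 - 1) = -592 - 1*(-4) = -592 + 4 = -588)
sqrt((V - 1*1166) + 2051) = sqrt((-588 - 1*1166) + 2051) = sqrt((-588 - 1166) + 2051) = sqrt(-1754 + 2051) = sqrt(297) = 3*sqrt(33)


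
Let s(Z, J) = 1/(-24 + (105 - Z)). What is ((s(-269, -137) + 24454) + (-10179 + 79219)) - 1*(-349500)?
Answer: 155047901/350 ≈ 4.4299e+5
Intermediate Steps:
s(Z, J) = 1/(81 - Z)
((s(-269, -137) + 24454) + (-10179 + 79219)) - 1*(-349500) = ((-1/(-81 - 269) + 24454) + (-10179 + 79219)) - 1*(-349500) = ((-1/(-350) + 24454) + 69040) + 349500 = ((-1*(-1/350) + 24454) + 69040) + 349500 = ((1/350 + 24454) + 69040) + 349500 = (8558901/350 + 69040) + 349500 = 32722901/350 + 349500 = 155047901/350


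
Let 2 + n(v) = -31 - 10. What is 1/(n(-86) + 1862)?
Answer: 1/1819 ≈ 0.00054975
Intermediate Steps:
n(v) = -43 (n(v) = -2 + (-31 - 10) = -2 - 41 = -43)
1/(n(-86) + 1862) = 1/(-43 + 1862) = 1/1819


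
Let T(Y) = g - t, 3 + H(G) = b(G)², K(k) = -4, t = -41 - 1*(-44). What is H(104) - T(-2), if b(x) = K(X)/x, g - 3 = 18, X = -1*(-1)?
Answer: -14195/676 ≈ -20.999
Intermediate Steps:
X = 1
g = 21 (g = 3 + 18 = 21)
t = 3 (t = -41 + 44 = 3)
b(x) = -4/x
H(G) = -3 + 16/G² (H(G) = -3 + (-4/G)² = -3 + 16/G²)
T(Y) = 18 (T(Y) = 21 - 1*3 = 21 - 3 = 18)
H(104) - T(-2) = (-3 + 16/104²) - 1*18 = (-3 + 16*(1/10816)) - 18 = (-3 + 1/676) - 18 = -2027/676 - 18 = -14195/676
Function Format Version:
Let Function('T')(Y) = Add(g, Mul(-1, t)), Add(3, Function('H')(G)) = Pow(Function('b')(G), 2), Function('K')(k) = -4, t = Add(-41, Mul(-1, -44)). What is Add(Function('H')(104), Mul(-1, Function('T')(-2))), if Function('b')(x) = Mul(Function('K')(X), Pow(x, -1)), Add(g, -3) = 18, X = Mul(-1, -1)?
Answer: Rational(-14195, 676) ≈ -20.999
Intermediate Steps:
X = 1
g = 21 (g = Add(3, 18) = 21)
t = 3 (t = Add(-41, 44) = 3)
Function('b')(x) = Mul(-4, Pow(x, -1))
Function('H')(G) = Add(-3, Mul(16, Pow(G, -2))) (Function('H')(G) = Add(-3, Pow(Mul(-4, Pow(G, -1)), 2)) = Add(-3, Mul(16, Pow(G, -2))))
Function('T')(Y) = 18 (Function('T')(Y) = Add(21, Mul(-1, 3)) = Add(21, -3) = 18)
Add(Function('H')(104), Mul(-1, Function('T')(-2))) = Add(Add(-3, Mul(16, Pow(104, -2))), Mul(-1, 18)) = Add(Add(-3, Mul(16, Rational(1, 10816))), -18) = Add(Add(-3, Rational(1, 676)), -18) = Add(Rational(-2027, 676), -18) = Rational(-14195, 676)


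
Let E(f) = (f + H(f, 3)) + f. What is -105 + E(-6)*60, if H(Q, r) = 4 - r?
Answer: -765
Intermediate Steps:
E(f) = 1 + 2*f (E(f) = (f + (4 - 1*3)) + f = (f + (4 - 3)) + f = (f + 1) + f = (1 + f) + f = 1 + 2*f)
-105 + E(-6)*60 = -105 + (1 + 2*(-6))*60 = -105 + (1 - 12)*60 = -105 - 11*60 = -105 - 660 = -765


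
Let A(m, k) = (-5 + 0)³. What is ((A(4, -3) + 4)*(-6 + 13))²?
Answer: 717409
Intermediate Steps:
A(m, k) = -125 (A(m, k) = (-5)³ = -125)
((A(4, -3) + 4)*(-6 + 13))² = ((-125 + 4)*(-6 + 13))² = (-121*7)² = (-847)² = 717409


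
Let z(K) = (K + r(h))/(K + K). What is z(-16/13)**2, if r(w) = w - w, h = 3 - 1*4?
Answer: 1/4 ≈ 0.25000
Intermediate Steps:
h = -1 (h = 3 - 4 = -1)
r(w) = 0
z(K) = 1/2 (z(K) = (K + 0)/(K + K) = K/((2*K)) = K*(1/(2*K)) = 1/2)
z(-16/13)**2 = (1/2)**2 = 1/4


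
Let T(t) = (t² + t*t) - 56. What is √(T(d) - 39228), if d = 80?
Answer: 2*I*√6621 ≈ 162.74*I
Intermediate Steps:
T(t) = -56 + 2*t² (T(t) = (t² + t²) - 56 = 2*t² - 56 = -56 + 2*t²)
√(T(d) - 39228) = √((-56 + 2*80²) - 39228) = √((-56 + 2*6400) - 39228) = √((-56 + 12800) - 39228) = √(12744 - 39228) = √(-26484) = 2*I*√6621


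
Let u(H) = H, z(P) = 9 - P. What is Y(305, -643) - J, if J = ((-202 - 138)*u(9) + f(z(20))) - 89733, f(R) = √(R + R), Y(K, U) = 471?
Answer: 93264 - I*√22 ≈ 93264.0 - 4.6904*I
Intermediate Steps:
f(R) = √2*√R (f(R) = √(2*R) = √2*√R)
J = -92793 + I*√22 (J = ((-202 - 138)*9 + √2*√(9 - 1*20)) - 89733 = (-340*9 + √2*√(9 - 20)) - 89733 = (-3060 + √2*√(-11)) - 89733 = (-3060 + √2*(I*√11)) - 89733 = (-3060 + I*√22) - 89733 = -92793 + I*√22 ≈ -92793.0 + 4.6904*I)
Y(305, -643) - J = 471 - (-92793 + I*√22) = 471 + (92793 - I*√22) = 93264 - I*√22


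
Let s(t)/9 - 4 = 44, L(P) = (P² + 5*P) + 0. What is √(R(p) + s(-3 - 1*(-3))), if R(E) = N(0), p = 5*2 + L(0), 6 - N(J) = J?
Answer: √438 ≈ 20.928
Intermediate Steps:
L(P) = P² + 5*P
N(J) = 6 - J
s(t) = 432 (s(t) = 36 + 9*44 = 36 + 396 = 432)
p = 10 (p = 5*2 + 0*(5 + 0) = 10 + 0*5 = 10 + 0 = 10)
R(E) = 6 (R(E) = 6 - 1*0 = 6 + 0 = 6)
√(R(p) + s(-3 - 1*(-3))) = √(6 + 432) = √438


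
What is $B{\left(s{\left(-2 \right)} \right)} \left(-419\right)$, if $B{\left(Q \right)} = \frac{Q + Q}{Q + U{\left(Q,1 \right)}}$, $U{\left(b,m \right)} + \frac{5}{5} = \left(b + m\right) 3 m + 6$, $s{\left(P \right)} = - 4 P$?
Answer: $- \frac{838}{5} \approx -167.6$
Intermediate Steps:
$U{\left(b,m \right)} = 5 + 3 m \left(b + m\right)$ ($U{\left(b,m \right)} = -1 + \left(\left(b + m\right) 3 m + 6\right) = -1 + \left(3 m \left(b + m\right) + 6\right) = -1 + \left(6 + 3 m \left(b + m\right)\right) = 5 + 3 m \left(b + m\right)$)
$B{\left(Q \right)} = \frac{2 Q}{8 + 4 Q}$ ($B{\left(Q \right)} = \frac{Q + Q}{Q + \left(5 + 3 \cdot 1^{2} + 3 Q 1\right)} = \frac{2 Q}{Q + \left(5 + 3 \cdot 1 + 3 Q\right)} = \frac{2 Q}{Q + \left(5 + 3 + 3 Q\right)} = \frac{2 Q}{Q + \left(8 + 3 Q\right)} = \frac{2 Q}{8 + 4 Q}$)
$B{\left(s{\left(-2 \right)} \right)} \left(-419\right) = \frac{\left(-4\right) \left(-2\right)}{2 \left(2 - -8\right)} \left(-419\right) = \frac{1}{2} \cdot 8 \frac{1}{2 + 8} \left(-419\right) = \frac{1}{2} \cdot 8 \cdot \frac{1}{10} \left(-419\right) = \frac{2}{5} \left(-419\right) = - \frac{838}{5}$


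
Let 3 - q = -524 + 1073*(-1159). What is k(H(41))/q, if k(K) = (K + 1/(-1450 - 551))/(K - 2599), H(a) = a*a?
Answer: -840920/571343034753 ≈ -1.4718e-6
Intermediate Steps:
H(a) = a**2
k(K) = (-1/2001 + K)/(-2599 + K) (k(K) = (K + 1/(-2001))/(-2599 + K) = (K - 1/2001)/(-2599 + K) = (-1/2001 + K)/(-2599 + K))
q = 1244134 (q = 3 - (-524 + 1073*(-1159)) = 3 - (-524 - 1243607) = 3 - 1*(-1244131) = 3 + 1244131 = 1244134)
k(H(41))/q = ((-1/2001 + 41**2)/(-2599 + 41**2))/1244134 = ((-1/2001 + 1681)/(-2599 + 1681))*(1/1244134) = ((3363680/2001)/(-918))*(1/1244134) = -1/918*3363680/2001*(1/1244134) = -1681840/918459*1/1244134 = -840920/571343034753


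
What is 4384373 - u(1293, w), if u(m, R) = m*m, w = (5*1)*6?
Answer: 2712524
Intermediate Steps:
w = 30 (w = 5*6 = 30)
u(m, R) = m²
4384373 - u(1293, w) = 4384373 - 1*1293² = 4384373 - 1*1671849 = 4384373 - 1671849 = 2712524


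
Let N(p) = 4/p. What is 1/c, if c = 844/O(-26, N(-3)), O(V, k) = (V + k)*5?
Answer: -205/1266 ≈ -0.16193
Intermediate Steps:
O(V, k) = 5*V + 5*k
c = -1266/205 (c = 844/(5*(-26) + 5*(4/(-3))) = 844/(-130 + 5*(4*(-1/3))) = 844/(-130 + 5*(-4/3)) = 844/(-130 - 20/3) = 844/(-410/3) = 844*(-3/410) = -1266/205 ≈ -6.1756)
1/c = 1/(-1266/205) = -205/1266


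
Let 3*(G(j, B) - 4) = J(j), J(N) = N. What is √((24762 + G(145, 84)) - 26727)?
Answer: I*√17214/3 ≈ 43.734*I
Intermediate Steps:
G(j, B) = 4 + j/3
√((24762 + G(145, 84)) - 26727) = √((24762 + (4 + (⅓)*145)) - 26727) = √((24762 + (4 + 145/3)) - 26727) = √((24762 + 157/3) - 26727) = √(74443/3 - 26727) = √(-5738/3) = I*√17214/3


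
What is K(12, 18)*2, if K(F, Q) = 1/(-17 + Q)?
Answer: 2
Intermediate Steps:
K(12, 18)*2 = 2/(-17 + 18) = 2/1 = 1*2 = 2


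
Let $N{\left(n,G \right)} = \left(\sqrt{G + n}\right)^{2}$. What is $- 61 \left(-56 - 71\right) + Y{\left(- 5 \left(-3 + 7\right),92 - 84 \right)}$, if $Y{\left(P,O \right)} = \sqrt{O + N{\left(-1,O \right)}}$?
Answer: $7747 + \sqrt{15} \approx 7750.9$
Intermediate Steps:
$N{\left(n,G \right)} = G + n$
$Y{\left(P,O \right)} = \sqrt{-1 + 2 O}$ ($Y{\left(P,O \right)} = \sqrt{O + \left(O - 1\right)} = \sqrt{O + \left(-1 + O\right)} = \sqrt{-1 + 2 O}$)
$- 61 \left(-56 - 71\right) + Y{\left(- 5 \left(-3 + 7\right),92 - 84 \right)} = - 61 \left(-56 - 71\right) + \sqrt{-1 + 2 \left(92 - 84\right)} = \left(-61\right) \left(-127\right) + \sqrt{-1 + 2 \left(92 - 84\right)} = 7747 + \sqrt{-1 + 2 \cdot 8} = 7747 + \sqrt{-1 + 16} = 7747 + \sqrt{15}$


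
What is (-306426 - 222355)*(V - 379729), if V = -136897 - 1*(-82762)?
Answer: 229419039784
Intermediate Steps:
V = -54135 (V = -136897 + 82762 = -54135)
(-306426 - 222355)*(V - 379729) = (-306426 - 222355)*(-54135 - 379729) = -528781*(-433864) = 229419039784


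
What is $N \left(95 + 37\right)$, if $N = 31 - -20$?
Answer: $6732$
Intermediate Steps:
$N = 51$ ($N = 31 + 20 = 51$)
$N \left(95 + 37\right) = 51 \left(95 + 37\right) = 51 \cdot 132 = 6732$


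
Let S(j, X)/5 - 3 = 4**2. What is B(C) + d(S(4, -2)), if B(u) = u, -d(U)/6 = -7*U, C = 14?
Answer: 4004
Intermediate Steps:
S(j, X) = 95 (S(j, X) = 15 + 5*4**2 = 15 + 5*16 = 15 + 80 = 95)
d(U) = 42*U (d(U) = -(-42)*U = 42*U)
B(C) + d(S(4, -2)) = 14 + 42*95 = 14 + 3990 = 4004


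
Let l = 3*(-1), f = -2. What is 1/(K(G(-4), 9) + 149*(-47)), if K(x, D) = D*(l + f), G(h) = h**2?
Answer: -1/7048 ≈ -0.00014188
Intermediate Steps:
l = -3
K(x, D) = -5*D (K(x, D) = D*(-3 - 2) = D*(-5) = -5*D)
1/(K(G(-4), 9) + 149*(-47)) = 1/(-5*9 + 149*(-47)) = 1/(-45 - 7003) = 1/(-7048) = -1/7048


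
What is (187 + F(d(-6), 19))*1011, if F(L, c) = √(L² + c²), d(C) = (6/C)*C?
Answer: 189057 + 1011*√397 ≈ 2.0920e+5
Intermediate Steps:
d(C) = 6
(187 + F(d(-6), 19))*1011 = (187 + √(6² + 19²))*1011 = (187 + √(36 + 361))*1011 = (187 + √397)*1011 = 189057 + 1011*√397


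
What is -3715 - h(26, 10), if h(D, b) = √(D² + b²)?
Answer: -3715 - 2*√194 ≈ -3742.9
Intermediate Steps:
-3715 - h(26, 10) = -3715 - √(26² + 10²) = -3715 - √(676 + 100) = -3715 - √776 = -3715 - 2*√194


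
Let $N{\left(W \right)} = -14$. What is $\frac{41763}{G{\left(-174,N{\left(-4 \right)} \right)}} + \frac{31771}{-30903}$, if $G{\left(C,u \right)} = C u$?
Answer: $\frac{404402611}{25093236} \approx 16.116$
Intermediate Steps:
$\frac{41763}{G{\left(-174,N{\left(-4 \right)} \right)}} + \frac{31771}{-30903} = \frac{41763}{\left(-174\right) \left(-14\right)} + \frac{31771}{-30903} = \frac{41763}{2436} + 31771 \left(- \frac{1}{30903}\right) = 41763 \cdot \frac{1}{2436} - \frac{31771}{30903} = \frac{13921}{812} - \frac{31771}{30903} = \frac{404402611}{25093236}$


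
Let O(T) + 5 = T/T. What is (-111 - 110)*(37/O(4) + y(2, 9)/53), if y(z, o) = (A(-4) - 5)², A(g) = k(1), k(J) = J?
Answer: 419237/212 ≈ 1977.5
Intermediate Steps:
A(g) = 1
O(T) = -4 (O(T) = -5 + T/T = -5 + 1 = -4)
y(z, o) = 16 (y(z, o) = (1 - 5)² = (-4)² = 16)
(-111 - 110)*(37/O(4) + y(2, 9)/53) = (-111 - 110)*(37/(-4) + 16/53) = -221*(37*(-¼) + 16*(1/53)) = -221*(-37/4 + 16/53) = -221*(-1897/212) = 419237/212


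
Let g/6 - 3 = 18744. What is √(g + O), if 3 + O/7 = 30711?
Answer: 3*√36382 ≈ 572.22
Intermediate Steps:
g = 112482 (g = 18 + 6*18744 = 18 + 112464 = 112482)
O = 214956 (O = -21 + 7*30711 = -21 + 214977 = 214956)
√(g + O) = √(112482 + 214956) = √327438 = 3*√36382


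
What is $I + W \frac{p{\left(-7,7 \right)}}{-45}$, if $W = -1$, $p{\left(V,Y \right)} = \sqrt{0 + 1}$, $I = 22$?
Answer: $\frac{991}{45} \approx 22.022$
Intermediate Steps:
$p{\left(V,Y \right)} = 1$ ($p{\left(V,Y \right)} = \sqrt{1} = 1$)
$I + W \frac{p{\left(-7,7 \right)}}{-45} = 22 - 1 \frac{1}{-45} = 22 - 1 \left(- \frac{1}{45}\right) = 22 - - \frac{1}{45} = 22 + \frac{1}{45} = \frac{991}{45}$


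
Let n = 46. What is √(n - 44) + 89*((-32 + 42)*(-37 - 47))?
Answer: -74760 + √2 ≈ -74759.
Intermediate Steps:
√(n - 44) + 89*((-32 + 42)*(-37 - 47)) = √(46 - 44) + 89*((-32 + 42)*(-37 - 47)) = √2 + 89*(10*(-84)) = √2 + 89*(-840) = √2 - 74760 = -74760 + √2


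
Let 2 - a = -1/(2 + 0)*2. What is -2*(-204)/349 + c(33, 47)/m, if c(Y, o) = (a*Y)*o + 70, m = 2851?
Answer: 2811535/994999 ≈ 2.8257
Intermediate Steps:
a = 3 (a = 2 - (-1/(2 + 0))*2 = 2 - (-1/2)*2 = 2 - (-1*½)*2 = 2 - (-1)*2/2 = 2 - 1*(-1) = 2 + 1 = 3)
c(Y, o) = 70 + 3*Y*o (c(Y, o) = (3*Y)*o + 70 = 3*Y*o + 70 = 70 + 3*Y*o)
-2*(-204)/349 + c(33, 47)/m = -2*(-204)/349 + (70 + 3*33*47)/2851 = 408*(1/349) + (70 + 4653)*(1/2851) = 408/349 + 4723*(1/2851) = 408/349 + 4723/2851 = 2811535/994999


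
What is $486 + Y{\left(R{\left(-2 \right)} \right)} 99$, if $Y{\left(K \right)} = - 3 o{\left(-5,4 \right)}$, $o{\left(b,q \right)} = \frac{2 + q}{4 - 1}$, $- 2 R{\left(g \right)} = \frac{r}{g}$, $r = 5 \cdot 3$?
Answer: $-108$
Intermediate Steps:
$r = 15$
$R{\left(g \right)} = - \frac{15}{2 g}$ ($R{\left(g \right)} = - \frac{15 \frac{1}{g}}{2} = - \frac{15}{2 g}$)
$o{\left(b,q \right)} = \frac{2}{3} + \frac{q}{3}$ ($o{\left(b,q \right)} = \frac{2 + q}{3} = \left(2 + q\right) \frac{1}{3} = \frac{2}{3} + \frac{q}{3}$)
$Y{\left(K \right)} = -6$ ($Y{\left(K \right)} = - 3 \left(\frac{2}{3} + \frac{1}{3} \cdot 4\right) = - 3 \left(\frac{2}{3} + \frac{4}{3}\right) = \left(-3\right) 2 = -6$)
$486 + Y{\left(R{\left(-2 \right)} \right)} 99 = 486 - 594 = -108$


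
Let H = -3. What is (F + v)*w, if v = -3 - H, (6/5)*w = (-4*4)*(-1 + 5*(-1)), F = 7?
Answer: 560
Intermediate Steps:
w = 80 (w = 5*((-4*4)*(-1 + 5*(-1)))/6 = 5*(-16*(-1 - 5))/6 = 5*(-16*(-6))/6 = (⅚)*96 = 80)
v = 0 (v = -3 - 1*(-3) = -3 + 3 = 0)
(F + v)*w = (7 + 0)*80 = 7*80 = 560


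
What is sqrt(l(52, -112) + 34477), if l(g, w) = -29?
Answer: 4*sqrt(2153) ≈ 185.60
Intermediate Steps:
sqrt(l(52, -112) + 34477) = sqrt(-29 + 34477) = sqrt(34448) = 4*sqrt(2153)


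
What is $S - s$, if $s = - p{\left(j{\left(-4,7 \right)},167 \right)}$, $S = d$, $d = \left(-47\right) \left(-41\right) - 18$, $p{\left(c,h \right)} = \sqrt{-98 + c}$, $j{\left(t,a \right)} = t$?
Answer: $1909 + i \sqrt{102} \approx 1909.0 + 10.1 i$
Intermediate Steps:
$d = 1909$ ($d = 1927 - 18 = 1909$)
$S = 1909$
$s = - i \sqrt{102}$ ($s = - \sqrt{-98 - 4} = - \sqrt{-102} = - i \sqrt{102} \approx - 10.1 i$)
$S - s = 1909 - - i \sqrt{102} = 1909 + i \sqrt{102}$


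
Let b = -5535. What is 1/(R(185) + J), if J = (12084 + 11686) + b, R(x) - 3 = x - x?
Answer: 1/18238 ≈ 5.4831e-5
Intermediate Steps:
R(x) = 3 (R(x) = 3 + (x - x) = 3 + 0 = 3)
J = 18235 (J = (12084 + 11686) - 5535 = 23770 - 5535 = 18235)
1/(R(185) + J) = 1/(3 + 18235) = 1/18238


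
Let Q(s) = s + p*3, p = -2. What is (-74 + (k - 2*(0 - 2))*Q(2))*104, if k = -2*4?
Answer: -6032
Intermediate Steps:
Q(s) = -6 + s (Q(s) = s - 2*3 = s - 6 = -6 + s)
k = -8
(-74 + (k - 2*(0 - 2))*Q(2))*104 = (-74 + (-8 - 2*(0 - 2))*(-6 + 2))*104 = (-74 + (-8 - 2*(-2))*(-4))*104 = (-74 + (-8 + 4)*(-4))*104 = (-74 - 4*(-4))*104 = (-74 + 16)*104 = -58*104 = -6032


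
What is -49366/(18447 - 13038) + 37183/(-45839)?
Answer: -2464010921/247943151 ≈ -9.9378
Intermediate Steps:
-49366/(18447 - 13038) + 37183/(-45839) = -49366/5409 + 37183*(-1/45839) = -49366*1/5409 - 37183/45839 = -49366/5409 - 37183/45839 = -2464010921/247943151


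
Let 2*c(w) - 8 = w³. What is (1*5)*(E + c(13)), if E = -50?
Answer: 10525/2 ≈ 5262.5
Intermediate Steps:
c(w) = 4 + w³/2
(1*5)*(E + c(13)) = (1*5)*(-50 + (4 + (½)*13³)) = 5*(-50 + (4 + (½)*2197)) = 5*(-50 + (4 + 2197/2)) = 5*(-50 + 2205/2) = 5*(2105/2) = 10525/2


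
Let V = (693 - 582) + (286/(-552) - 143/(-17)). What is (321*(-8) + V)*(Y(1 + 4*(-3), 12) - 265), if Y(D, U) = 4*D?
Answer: 1183594321/1564 ≈ 7.5677e+5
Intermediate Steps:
V = 557849/4692 (V = 111 + (286*(-1/552) - 143*(-1/17)) = 111 + (-143/276 + 143/17) = 111 + 37037/4692 = 557849/4692 ≈ 118.89)
(321*(-8) + V)*(Y(1 + 4*(-3), 12) - 265) = (321*(-8) + 557849/4692)*(4*(1 + 4*(-3)) - 265) = (-2568 + 557849/4692)*(4*(1 - 12) - 265) = -11491207*(4*(-11) - 265)/4692 = -11491207*(-44 - 265)/4692 = -11491207/4692*(-309) = 1183594321/1564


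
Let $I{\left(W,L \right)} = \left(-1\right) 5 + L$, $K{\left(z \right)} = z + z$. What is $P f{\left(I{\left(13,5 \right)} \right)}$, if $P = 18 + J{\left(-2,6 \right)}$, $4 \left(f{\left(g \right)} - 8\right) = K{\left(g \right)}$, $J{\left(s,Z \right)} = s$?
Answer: $128$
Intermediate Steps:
$K{\left(z \right)} = 2 z$
$I{\left(W,L \right)} = -5 + L$
$f{\left(g \right)} = 8 + \frac{g}{2}$ ($f{\left(g \right)} = 8 + \frac{2 g}{4} = 8 + \frac{g}{2}$)
$P = 16$ ($P = 18 - 2 = 16$)
$P f{\left(I{\left(13,5 \right)} \right)} = 16 \left(8 + \frac{-5 + 5}{2}\right) = 16 \left(8 + \frac{1}{2} \cdot 0\right) = 16 \left(8 + 0\right) = 16 \cdot 8 = 128$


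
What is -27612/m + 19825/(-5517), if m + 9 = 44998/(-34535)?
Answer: 5253849184415/1963020321 ≈ 2676.4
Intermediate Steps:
m = -355813/34535 (m = -9 + 44998/(-34535) = -9 + 44998*(-1/34535) = -9 - 44998/34535 = -355813/34535 ≈ -10.303)
-27612/m + 19825/(-5517) = -27612/(-355813/34535) + 19825/(-5517) = -27612*(-34535/355813) + 19825*(-1/5517) = 953580420/355813 - 19825/5517 = 5253849184415/1963020321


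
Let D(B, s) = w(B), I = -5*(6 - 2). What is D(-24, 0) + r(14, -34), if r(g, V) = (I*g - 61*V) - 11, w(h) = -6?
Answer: 1777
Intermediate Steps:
I = -20 (I = -5*4 = -20)
D(B, s) = -6
r(g, V) = -11 - 61*V - 20*g (r(g, V) = (-20*g - 61*V) - 11 = (-61*V - 20*g) - 11 = -11 - 61*V - 20*g)
D(-24, 0) + r(14, -34) = -6 + (-11 - 61*(-34) - 20*14) = -6 + (-11 + 2074 - 280) = -6 + 1783 = 1777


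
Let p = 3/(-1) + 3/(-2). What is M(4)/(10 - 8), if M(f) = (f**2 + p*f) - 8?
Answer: -5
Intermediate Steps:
p = -9/2 (p = 3*(-1) + 3*(-1/2) = -3 - 3/2 = -9/2 ≈ -4.5000)
M(f) = -8 + f**2 - 9*f/2 (M(f) = (f**2 - 9*f/2) - 8 = -8 + f**2 - 9*f/2)
M(4)/(10 - 8) = (-8 + 4**2 - 9/2*4)/(10 - 8) = (-8 + 16 - 18)/2 = (1/2)*(-10) = -5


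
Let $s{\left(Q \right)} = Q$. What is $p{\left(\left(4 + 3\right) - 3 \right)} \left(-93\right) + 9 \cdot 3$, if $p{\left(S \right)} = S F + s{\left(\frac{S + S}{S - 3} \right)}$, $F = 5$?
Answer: $-2577$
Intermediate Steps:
$p{\left(S \right)} = 5 S + \frac{2 S}{-3 + S}$ ($p{\left(S \right)} = S 5 + \frac{S + S}{S - 3} = 5 S + \frac{2 S}{-3 + S}$)
$p{\left(\left(4 + 3\right) - 3 \right)} \left(-93\right) + 9 \cdot 3 = \frac{\left(\left(4 + 3\right) - 3\right) \left(-13 + 5 \left(\left(4 + 3\right) - 3\right)\right)}{-3 + \left(\left(4 + 3\right) - 3\right)} \left(-93\right) + 9 \cdot 3 = \frac{\left(7 - 3\right) \left(-13 + 5 \left(7 - 3\right)\right)}{-3 + \left(7 - 3\right)} \left(-93\right) + 27 = \frac{4 \left(-13 + 5 \cdot 4\right)}{-3 + 4} \left(-93\right) + 27 = \frac{4 \left(-13 + 20\right)}{1} \left(-93\right) + 27 = 4 \cdot 1 \cdot 7 \left(-93\right) + 27 = 28 \left(-93\right) + 27 = -2604 + 27 = -2577$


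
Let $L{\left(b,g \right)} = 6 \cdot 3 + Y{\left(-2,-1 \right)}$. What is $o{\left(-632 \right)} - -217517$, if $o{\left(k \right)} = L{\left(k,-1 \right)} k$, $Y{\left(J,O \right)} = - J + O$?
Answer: $205509$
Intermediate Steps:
$Y{\left(J,O \right)} = O - J$
$L{\left(b,g \right)} = 19$ ($L{\left(b,g \right)} = 6 \cdot 3 - -1 = 18 + \left(-1 + 2\right) = 18 + 1 = 19$)
$o{\left(k \right)} = 19 k$
$o{\left(-632 \right)} - -217517 = 19 \left(-632\right) - -217517 = -12008 + 217517 = 205509$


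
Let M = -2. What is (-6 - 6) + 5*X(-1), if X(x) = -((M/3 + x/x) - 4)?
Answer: 19/3 ≈ 6.3333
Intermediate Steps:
X(x) = 11/3 (X(x) = -((-2/3 + x/x) - 4) = -((-2*⅓ + 1) - 4) = -((-⅔ + 1) - 4) = -(⅓ - 4) = -1*(-11/3) = 11/3)
(-6 - 6) + 5*X(-1) = (-6 - 6) + 5*(11/3) = -12 + 55/3 = 19/3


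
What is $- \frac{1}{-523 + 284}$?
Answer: $\frac{1}{239} \approx 0.0041841$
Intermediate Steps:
$- \frac{1}{-523 + 284} = - \frac{1}{-239} = \left(-1\right) \left(- \frac{1}{239}\right) = \frac{1}{239}$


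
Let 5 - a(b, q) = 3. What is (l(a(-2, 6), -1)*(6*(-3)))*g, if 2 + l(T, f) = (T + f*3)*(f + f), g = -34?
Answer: 0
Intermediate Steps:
a(b, q) = 2 (a(b, q) = 5 - 1*3 = 5 - 3 = 2)
l(T, f) = -2 + 2*f*(T + 3*f) (l(T, f) = -2 + (T + f*3)*(f + f) = -2 + (T + 3*f)*(2*f) = -2 + 2*f*(T + 3*f))
(l(a(-2, 6), -1)*(6*(-3)))*g = ((-2 + 6*(-1)**2 + 2*2*(-1))*(6*(-3)))*(-34) = ((-2 + 6*1 - 4)*(-18))*(-34) = ((-2 + 6 - 4)*(-18))*(-34) = (0*(-18))*(-34) = 0*(-34) = 0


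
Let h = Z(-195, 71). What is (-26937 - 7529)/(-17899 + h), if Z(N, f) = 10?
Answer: 34466/17889 ≈ 1.9267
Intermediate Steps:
h = 10
(-26937 - 7529)/(-17899 + h) = (-26937 - 7529)/(-17899 + 10) = -34466/(-17889) = -34466*(-1/17889) = 34466/17889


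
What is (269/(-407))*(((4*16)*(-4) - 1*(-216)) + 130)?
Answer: -24210/407 ≈ -59.484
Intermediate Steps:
(269/(-407))*(((4*16)*(-4) - 1*(-216)) + 130) = (269*(-1/407))*((64*(-4) + 216) + 130) = -269*((-256 + 216) + 130)/407 = -269*(-40 + 130)/407 = -269/407*90 = -24210/407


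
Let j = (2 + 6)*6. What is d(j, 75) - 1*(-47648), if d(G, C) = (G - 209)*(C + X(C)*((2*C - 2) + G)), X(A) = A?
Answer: -2331127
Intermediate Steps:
j = 48 (j = 8*6 = 48)
d(G, C) = (-209 + G)*(C + C*(-2 + G + 2*C)) (d(G, C) = (G - 209)*(C + C*((2*C - 2) + G)) = (-209 + G)*(C + C*((-2 + 2*C) + G)) = (-209 + G)*(C + C*(-2 + G + 2*C)))
d(j, 75) - 1*(-47648) = 75*(209 + 48² - 418*75 - 210*48 + 2*75*48) - 1*(-47648) = 75*(209 + 2304 - 31350 - 10080 + 7200) + 47648 = 75*(-31717) + 47648 = -2378775 + 47648 = -2331127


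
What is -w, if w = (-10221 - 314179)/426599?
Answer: 324400/426599 ≈ 0.76043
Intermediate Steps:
w = -324400/426599 (w = -324400*1/426599 = -324400/426599 ≈ -0.76043)
-w = -1*(-324400/426599) = 324400/426599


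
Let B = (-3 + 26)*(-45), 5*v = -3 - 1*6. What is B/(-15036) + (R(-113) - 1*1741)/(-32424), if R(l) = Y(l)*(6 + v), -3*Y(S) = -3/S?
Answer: 50225368/409900155 ≈ 0.12253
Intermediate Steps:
Y(S) = 1/S (Y(S) = -(-1)/S = 1/S)
v = -9/5 (v = (-3 - 1*6)/5 = (-3 - 6)/5 = (⅕)*(-9) = -9/5 ≈ -1.8000)
R(l) = 21/(5*l) (R(l) = (6 - 9/5)/l = (21/5)/l = 21/(5*l))
B = -1035 (B = 23*(-45) = -1035)
B/(-15036) + (R(-113) - 1*1741)/(-32424) = -1035/(-15036) + ((21/5)/(-113) - 1*1741)/(-32424) = -1035*(-1/15036) + ((21/5)*(-1/113) - 1741)*(-1/32424) = 345/5012 + (-21/565 - 1741)*(-1/32424) = 345/5012 - 983686/565*(-1/32424) = 345/5012 + 491843/9159780 = 50225368/409900155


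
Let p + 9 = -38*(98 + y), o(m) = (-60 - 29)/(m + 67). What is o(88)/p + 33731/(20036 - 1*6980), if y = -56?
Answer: 2797530503/1082668800 ≈ 2.5839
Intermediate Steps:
o(m) = -89/(67 + m)
p = -1605 (p = -9 - 38*(98 - 56) = -9 - 38*42 = -9 - 1596 = -1605)
o(88)/p + 33731/(20036 - 1*6980) = -89/(67 + 88)/(-1605) + 33731/(20036 - 1*6980) = -89/155*(-1/1605) + 33731/(20036 - 6980) = -89*1/155*(-1/1605) + 33731/13056 = -89/155*(-1/1605) + 33731*(1/13056) = 89/248775 + 33731/13056 = 2797530503/1082668800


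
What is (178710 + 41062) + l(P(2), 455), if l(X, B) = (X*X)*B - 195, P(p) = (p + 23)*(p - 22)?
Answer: 113969577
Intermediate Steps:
P(p) = (-22 + p)*(23 + p) (P(p) = (23 + p)*(-22 + p) = (-22 + p)*(23 + p))
l(X, B) = -195 + B*X² (l(X, B) = X²*B - 195 = B*X² - 195 = -195 + B*X²)
(178710 + 41062) + l(P(2), 455) = (178710 + 41062) + (-195 + 455*(-506 + 2 + 2²)²) = 219772 + (-195 + 455*(-506 + 2 + 4)²) = 219772 + (-195 + 455*(-500)²) = 219772 + (-195 + 455*250000) = 219772 + (-195 + 113750000) = 219772 + 113749805 = 113969577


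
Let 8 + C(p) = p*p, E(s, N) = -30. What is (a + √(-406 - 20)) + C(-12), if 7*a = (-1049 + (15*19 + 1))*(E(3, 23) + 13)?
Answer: 1989 + I*√426 ≈ 1989.0 + 20.64*I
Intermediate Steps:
C(p) = -8 + p² (C(p) = -8 + p*p = -8 + p²)
a = 1853 (a = ((-1049 + (15*19 + 1))*(-30 + 13))/7 = ((-1049 + (285 + 1))*(-17))/7 = ((-1049 + 286)*(-17))/7 = (-763*(-17))/7 = (⅐)*12971 = 1853)
(a + √(-406 - 20)) + C(-12) = (1853 + √(-406 - 20)) + (-8 + (-12)²) = (1853 + √(-426)) + (-8 + 144) = (1853 + I*√426) + 136 = 1989 + I*√426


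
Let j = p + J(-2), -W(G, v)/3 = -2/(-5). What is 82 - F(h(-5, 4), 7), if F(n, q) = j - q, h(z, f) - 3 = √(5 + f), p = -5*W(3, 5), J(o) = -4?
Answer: 87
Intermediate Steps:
W(G, v) = -6/5 (W(G, v) = -(-6)/(-5) = -(-6)*(-1)/5 = -3*⅖ = -6/5)
p = 6 (p = -5*(-6/5) = 6)
j = 2 (j = 6 - 4 = 2)
h(z, f) = 3 + √(5 + f)
F(n, q) = 2 - q
82 - F(h(-5, 4), 7) = 82 - (2 - 1*7) = 82 - (2 - 7) = 82 - 1*(-5) = 82 + 5 = 87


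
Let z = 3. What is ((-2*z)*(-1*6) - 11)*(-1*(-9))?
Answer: 225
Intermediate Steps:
((-2*z)*(-1*6) - 11)*(-1*(-9)) = ((-2*3)*(-1*6) - 11)*(-1*(-9)) = (-6*(-6) - 11)*9 = (36 - 11)*9 = 25*9 = 225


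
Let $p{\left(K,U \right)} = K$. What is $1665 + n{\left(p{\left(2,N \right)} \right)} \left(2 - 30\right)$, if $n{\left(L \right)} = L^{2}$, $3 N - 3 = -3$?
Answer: $1553$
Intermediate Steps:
$N = 0$ ($N = 1 + \frac{1}{3} \left(-3\right) = 1 - 1 = 0$)
$1665 + n{\left(p{\left(2,N \right)} \right)} \left(2 - 30\right) = 1665 + 2^{2} \left(2 - 30\right) = 1665 + 4 \left(-28\right) = 1665 - 112 = 1553$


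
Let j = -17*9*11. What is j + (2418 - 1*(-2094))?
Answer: 2829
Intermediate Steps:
j = -1683 (j = -153*11 = -1683)
j + (2418 - 1*(-2094)) = -1683 + (2418 - 1*(-2094)) = -1683 + (2418 + 2094) = -1683 + 4512 = 2829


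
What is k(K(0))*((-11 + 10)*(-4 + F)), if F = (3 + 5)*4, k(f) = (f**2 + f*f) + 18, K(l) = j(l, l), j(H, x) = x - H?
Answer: -504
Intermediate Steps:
K(l) = 0 (K(l) = l - l = 0)
k(f) = 18 + 2*f**2 (k(f) = (f**2 + f**2) + 18 = 2*f**2 + 18 = 18 + 2*f**2)
F = 32 (F = 8*4 = 32)
k(K(0))*((-11 + 10)*(-4 + F)) = (18 + 2*0**2)*((-11 + 10)*(-4 + 32)) = (18 + 2*0)*(-1*28) = (18 + 0)*(-28) = 18*(-28) = -504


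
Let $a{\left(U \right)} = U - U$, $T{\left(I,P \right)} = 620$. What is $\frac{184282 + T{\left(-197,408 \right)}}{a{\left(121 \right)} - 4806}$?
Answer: $- \frac{30817}{801} \approx -38.473$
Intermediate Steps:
$a{\left(U \right)} = 0$
$\frac{184282 + T{\left(-197,408 \right)}}{a{\left(121 \right)} - 4806} = \frac{184282 + 620}{0 - 4806} = \frac{184902}{-4806} = 184902 \left(- \frac{1}{4806}\right) = - \frac{30817}{801}$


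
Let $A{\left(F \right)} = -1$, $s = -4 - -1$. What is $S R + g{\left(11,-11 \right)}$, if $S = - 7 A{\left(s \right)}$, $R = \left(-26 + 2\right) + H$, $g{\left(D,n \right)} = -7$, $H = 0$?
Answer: $-175$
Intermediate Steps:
$s = -3$ ($s = -4 + 1 = -3$)
$R = -24$ ($R = \left(-26 + 2\right) + 0 = -24 + 0 = -24$)
$S = 7$ ($S = \left(-7\right) \left(-1\right) = 7$)
$S R + g{\left(11,-11 \right)} = 7 \left(-24\right) - 7 = -168 - 7 = -175$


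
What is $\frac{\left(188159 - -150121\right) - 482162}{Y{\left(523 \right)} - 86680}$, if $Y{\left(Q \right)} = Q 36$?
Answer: $\frac{71941}{33926} \approx 2.1205$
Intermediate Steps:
$Y{\left(Q \right)} = 36 Q$
$\frac{\left(188159 - -150121\right) - 482162}{Y{\left(523 \right)} - 86680} = \frac{\left(188159 - -150121\right) - 482162}{36 \cdot 523 - 86680} = \frac{\left(188159 + 150121\right) - 482162}{18828 - 86680} = \frac{338280 - 482162}{-67852} = \left(-143882\right) \left(- \frac{1}{67852}\right) = \frac{71941}{33926}$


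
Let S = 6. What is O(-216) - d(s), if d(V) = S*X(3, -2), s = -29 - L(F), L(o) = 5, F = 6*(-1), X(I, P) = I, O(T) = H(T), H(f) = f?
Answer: -234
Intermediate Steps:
O(T) = T
F = -6
s = -34 (s = -29 - 1*5 = -29 - 5 = -34)
d(V) = 18 (d(V) = 6*3 = 18)
O(-216) - d(s) = -216 - 1*18 = -216 - 18 = -234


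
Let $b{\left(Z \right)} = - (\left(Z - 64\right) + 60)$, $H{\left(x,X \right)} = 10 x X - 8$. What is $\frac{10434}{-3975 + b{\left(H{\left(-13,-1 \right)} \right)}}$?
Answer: $- \frac{10434}{4093} \approx -2.5492$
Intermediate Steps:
$H{\left(x,X \right)} = -8 + 10 X x$ ($H{\left(x,X \right)} = 10 X x - 8 = -8 + 10 X x$)
$b{\left(Z \right)} = 4 - Z$ ($b{\left(Z \right)} = - (\left(-64 + Z\right) + 60) = - (-4 + Z) = 4 - Z$)
$\frac{10434}{-3975 + b{\left(H{\left(-13,-1 \right)} \right)}} = \frac{10434}{-3975 + \left(4 - \left(-8 + 10 \left(-1\right) \left(-13\right)\right)\right)} = \frac{10434}{-3975 + \left(4 - \left(-8 + 130\right)\right)} = \frac{10434}{-3975 + \left(4 - 122\right)} = \frac{10434}{-3975 - 118} = \frac{10434}{-4093} = 10434 \left(- \frac{1}{4093}\right) = - \frac{10434}{4093}$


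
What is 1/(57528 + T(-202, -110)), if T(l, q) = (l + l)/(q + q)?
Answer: 55/3164141 ≈ 1.7382e-5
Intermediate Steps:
T(l, q) = l/q (T(l, q) = (2*l)/((2*q)) = (2*l)*(1/(2*q)) = l/q)
1/(57528 + T(-202, -110)) = 1/(57528 - 202/(-110)) = 1/(57528 - 202*(-1/110)) = 1/(57528 + 101/55) = 1/(3164141/55) = 55/3164141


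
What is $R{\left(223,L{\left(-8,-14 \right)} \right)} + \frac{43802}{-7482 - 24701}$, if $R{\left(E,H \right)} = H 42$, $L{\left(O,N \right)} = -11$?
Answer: $- \frac{14912348}{32183} \approx -463.36$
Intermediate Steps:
$R{\left(E,H \right)} = 42 H$
$R{\left(223,L{\left(-8,-14 \right)} \right)} + \frac{43802}{-7482 - 24701} = 42 \left(-11\right) + \frac{43802}{-7482 - 24701} = -462 + \frac{43802}{-32183} = -462 + 43802 \left(- \frac{1}{32183}\right) = -462 - \frac{43802}{32183} = - \frac{14912348}{32183}$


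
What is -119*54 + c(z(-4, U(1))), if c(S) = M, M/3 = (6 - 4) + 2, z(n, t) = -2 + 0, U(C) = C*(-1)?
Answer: -6414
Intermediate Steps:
U(C) = -C
z(n, t) = -2
M = 12 (M = 3*((6 - 4) + 2) = 3*(2 + 2) = 3*4 = 12)
c(S) = 12
-119*54 + c(z(-4, U(1))) = -119*54 + 12 = -6426 + 12 = -6414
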